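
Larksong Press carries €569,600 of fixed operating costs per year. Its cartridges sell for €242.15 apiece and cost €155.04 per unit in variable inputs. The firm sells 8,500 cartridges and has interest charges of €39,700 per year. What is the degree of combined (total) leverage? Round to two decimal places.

5.65

At 8,500 units, contribution = 8,500 × €87.11 = €740,435.00.
Subtracting fixed costs: EBIT = €740,435.00 − €569,600 = €170,835.00. Interest = €39,700.00, so EBIT − I = €131,135.00.
DCL = contribution ÷ (EBIT − I) = €740,435.00 ÷ €131,135.00 = 5.6464.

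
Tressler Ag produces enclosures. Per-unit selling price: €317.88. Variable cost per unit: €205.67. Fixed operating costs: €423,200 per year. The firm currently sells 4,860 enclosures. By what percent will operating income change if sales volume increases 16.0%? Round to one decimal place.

+71.4%

Contribution at this volume is 4,860 × €112.21 = €545,340.60.
EBIT = €545,340.60 − €423,200 = €122,140.60.
Degree of operating leverage = €545,340.60 / €122,140.60 = 4.4649.
So EBIT moves 4.4649 × (+16.0%) = +71.4%.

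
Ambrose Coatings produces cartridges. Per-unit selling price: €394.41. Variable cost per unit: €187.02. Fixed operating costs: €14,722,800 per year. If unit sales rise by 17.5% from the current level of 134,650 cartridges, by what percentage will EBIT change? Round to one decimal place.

+37.0%

At 134,650 units, contribution = 134,650 × €207.39 = €27,925,063.50.
EBIT = €27,925,063.50 − €14,722,800 = €13,202,263.50.
Degree of operating leverage = €27,925,063.50 / €13,202,263.50 = 2.1152.
%ΔEBIT = DOL × %ΔSales = 2.1152 × +17.5% = +37.0%.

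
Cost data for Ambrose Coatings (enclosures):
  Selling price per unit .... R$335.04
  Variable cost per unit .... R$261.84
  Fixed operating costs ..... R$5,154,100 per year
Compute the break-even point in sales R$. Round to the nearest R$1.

Contribution margin per unit = R$335.04 − R$261.84 = R$73.20, a CM ratio of R$73.20 ÷ R$335.04 = 0.2185.
Break-even sales = FC ÷ CM ratio = R$5,154,100 × R$335.04 / R$73.20 = R$23,590,569.

R$23,590,569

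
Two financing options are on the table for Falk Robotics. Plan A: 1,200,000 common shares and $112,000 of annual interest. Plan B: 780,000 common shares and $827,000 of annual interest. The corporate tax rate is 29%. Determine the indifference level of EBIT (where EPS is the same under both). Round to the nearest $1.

$2,154,857

At indifference, (EBIT − 112,000)(1 − t)/1,200,000 = (EBIT − 827,000)(1 − t)/780,000.
The (1 − t) factor cancels: (EBIT − 112,000) × 780,000 = (EBIT − 827,000) × 1,200,000.
EBIT × (1,200,000 − 780,000) = 827,000 × 1,200,000 − 112,000 × 780,000 = 905,040,000,000, so EBIT = 905,040,000,000 ÷ 420,000 = 2,154,857.14.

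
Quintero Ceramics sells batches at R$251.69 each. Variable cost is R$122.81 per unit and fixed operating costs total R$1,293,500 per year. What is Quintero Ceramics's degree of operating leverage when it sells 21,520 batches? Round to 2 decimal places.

Contribution at this volume is 21,520 × R$128.88 = R$2,773,497.60.
Subtracting fixed costs: EBIT = R$2,773,497.60 − R$1,293,500 = R$1,479,997.60.
DOL = contribution ÷ EBIT = R$2,773,497.60 ÷ R$1,479,997.60 = 1.8740.

1.87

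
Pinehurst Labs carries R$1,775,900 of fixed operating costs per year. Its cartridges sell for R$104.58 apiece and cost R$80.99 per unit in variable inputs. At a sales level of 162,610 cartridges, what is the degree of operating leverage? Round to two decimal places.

1.86

Contribution at this volume is 162,610 × R$23.59 = R$3,835,969.90.
Operating income = contribution − fixed costs = R$3,835,969.90 − R$1,775,900 = R$2,060,069.90.
Degree of operating leverage = R$3,835,969.90 / R$2,060,069.90 = 1.8621.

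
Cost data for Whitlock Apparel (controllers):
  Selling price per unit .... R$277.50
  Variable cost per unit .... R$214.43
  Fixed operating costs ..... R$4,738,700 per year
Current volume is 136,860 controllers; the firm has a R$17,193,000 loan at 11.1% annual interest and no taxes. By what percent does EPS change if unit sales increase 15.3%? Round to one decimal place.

At 136,860 units, contribution = 136,860 × R$63.07 = R$8,631,760.20.
Subtracting fixed costs: EBIT = R$8,631,760.20 − R$4,738,700 = R$3,893,060.20.
After interest of R$1,908,423.00, pre-tax earnings = R$1,984,637.20.
DCL = total CM / (EBIT − I) = R$8,631,760.20 / R$1,984,637.20 = 4.3493.
EPS therefore changes by 4.3493 × (+15.3%) = +66.5%.

+66.5%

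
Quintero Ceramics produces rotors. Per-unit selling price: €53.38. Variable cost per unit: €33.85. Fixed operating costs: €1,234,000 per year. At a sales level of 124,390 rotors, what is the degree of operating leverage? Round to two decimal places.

2.03

Total contribution margin = 124,390 × €19.53 = €2,429,336.70.
Operating income = contribution − fixed costs = €2,429,336.70 − €1,234,000 = €1,195,336.70.
So DOL = total CM / EBIT = €2,429,336.70 / €1,195,336.70 = 2.0323.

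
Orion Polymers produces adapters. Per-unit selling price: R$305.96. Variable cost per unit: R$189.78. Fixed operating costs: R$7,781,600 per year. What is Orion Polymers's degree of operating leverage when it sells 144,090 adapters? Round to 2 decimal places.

At 144,090 units, contribution = 144,090 × R$116.18 = R$16,740,376.20.
EBIT = R$16,740,376.20 − R$7,781,600 = R$8,958,776.20.
Degree of operating leverage = R$16,740,376.20 / R$8,958,776.20 = 1.8686.

1.87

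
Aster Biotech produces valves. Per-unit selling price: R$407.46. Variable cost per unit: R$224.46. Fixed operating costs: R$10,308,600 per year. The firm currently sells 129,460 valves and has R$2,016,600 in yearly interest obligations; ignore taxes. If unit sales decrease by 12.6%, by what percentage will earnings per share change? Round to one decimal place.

-26.3%

At 129,460 units, contribution = 129,460 × R$183.00 = R$23,691,180.00.
Operating income = contribution − fixed costs = R$23,691,180.00 − R$10,308,600 = R$13,382,580.00.
Interest = R$2,016,600.00, so EBIT − I = R$11,365,980.00.
Degree of combined leverage = contribution ÷ (EBIT − I) = R$23,691,180.00 ÷ R$11,365,980.00 = 2.0844.
EPS therefore changes by 2.0844 × (-12.6%) = -26.3%.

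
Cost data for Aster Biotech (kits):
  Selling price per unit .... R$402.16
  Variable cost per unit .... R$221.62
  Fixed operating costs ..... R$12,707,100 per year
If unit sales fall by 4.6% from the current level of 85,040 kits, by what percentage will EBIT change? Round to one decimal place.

-26.7%

At 85,040 units, contribution = 85,040 × R$180.54 = R$15,353,121.60.
Operating income = contribution − fixed costs = R$15,353,121.60 − R$12,707,100 = R$2,646,021.60.
DOL = contribution ÷ EBIT = R$15,353,121.60 ÷ R$2,646,021.60 = 5.8023.
So EBIT moves 5.8023 × (-4.6%) = -26.7%.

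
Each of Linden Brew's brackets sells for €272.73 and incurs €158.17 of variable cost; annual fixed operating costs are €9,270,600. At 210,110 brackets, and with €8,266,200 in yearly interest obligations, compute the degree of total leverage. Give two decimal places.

At 210,110 units, contribution = 210,110 × €114.56 = €24,070,201.60.
Subtracting fixed costs: EBIT = €24,070,201.60 − €9,270,600 = €14,799,601.60. Interest = €8,266,200.00.
DOL = €24,070,201.60 ÷ €14,799,601.60 = 1.6264; DFL = €14,799,601.60 ÷ €6,533,401.60 = 2.2652.
Combined leverage = 1.6264 × 2.2652 = 3.6841.

3.68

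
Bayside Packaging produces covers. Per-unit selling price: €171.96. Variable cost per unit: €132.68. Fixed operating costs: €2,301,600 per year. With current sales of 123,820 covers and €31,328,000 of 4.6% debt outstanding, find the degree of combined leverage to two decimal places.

Total contribution margin = 123,820 × €39.28 = €4,863,649.60.
Operating income = contribution − fixed costs = €4,863,649.60 − €2,301,600 = €2,562,049.60. Interest = €1,441,088.00, so EBIT − I = €1,120,961.60.
DCL = contribution ÷ (EBIT − I) = €4,863,649.60 ÷ €1,120,961.60 = 4.3388.

4.34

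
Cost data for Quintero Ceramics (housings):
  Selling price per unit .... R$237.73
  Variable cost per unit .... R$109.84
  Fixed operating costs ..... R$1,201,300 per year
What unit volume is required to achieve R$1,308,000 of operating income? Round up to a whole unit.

19,621 housings

Unit CM = price − variable cost = R$237.73 − R$109.84 = R$127.89.
Required volume = (fixed costs + target profit) ÷ CM = (R$1,201,300 + R$1,308,000) ÷ R$127.89 = 19,620.77, so 19,621 housings.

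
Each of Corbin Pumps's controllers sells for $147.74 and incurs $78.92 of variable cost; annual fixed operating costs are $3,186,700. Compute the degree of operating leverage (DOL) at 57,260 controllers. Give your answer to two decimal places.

At 57,260 units, contribution = 57,260 × $68.82 = $3,940,633.20.
Subtracting fixed costs: EBIT = $3,940,633.20 − $3,186,700 = $753,933.20.
DOL = contribution ÷ EBIT = $3,940,633.20 ÷ $753,933.20 = 5.2268.

5.23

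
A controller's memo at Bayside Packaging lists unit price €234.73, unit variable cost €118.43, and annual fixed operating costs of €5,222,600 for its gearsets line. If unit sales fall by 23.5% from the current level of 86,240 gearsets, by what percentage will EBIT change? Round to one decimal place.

-49.0%

Contribution at this volume is 86,240 × €116.30 = €10,029,712.00.
EBIT = €10,029,712.00 − €5,222,600 = €4,807,112.00.
So DOL = total CM / EBIT = €10,029,712.00 / €4,807,112.00 = 2.0864.
%ΔEBIT = DOL × %ΔSales = 2.0864 × -23.5% = -49.0%.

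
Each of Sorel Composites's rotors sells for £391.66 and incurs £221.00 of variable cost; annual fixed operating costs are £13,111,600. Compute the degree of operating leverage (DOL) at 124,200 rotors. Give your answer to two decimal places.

Total contribution margin = 124,200 × £170.66 = £21,195,972.00.
Operating income = contribution − fixed costs = £21,195,972.00 − £13,111,600 = £8,084,372.00.
So DOL = total CM / EBIT = £21,195,972.00 / £8,084,372.00 = 2.6218.

2.62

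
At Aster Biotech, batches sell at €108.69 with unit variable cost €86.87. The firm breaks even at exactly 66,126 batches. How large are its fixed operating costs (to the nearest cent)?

Each unit contributes €108.69 − €86.87 = €21.82.
Fixed costs = break-even units × CM = 66,126 × €21.82 = €1,442,869.32.

€1,442,869.32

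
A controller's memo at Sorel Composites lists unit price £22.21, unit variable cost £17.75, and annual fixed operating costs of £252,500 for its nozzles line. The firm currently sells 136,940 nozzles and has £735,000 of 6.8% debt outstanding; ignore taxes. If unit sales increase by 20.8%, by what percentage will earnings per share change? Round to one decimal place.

+41.2%

Total contribution margin = 136,940 × £4.46 = £610,752.40.
Operating income = contribution − fixed costs = £610,752.40 − £252,500 = £358,252.40.
Interest = £49,980.00, so EBIT − I = £308,272.40.
DCL = total CM / (EBIT − I) = £610,752.40 / £308,272.40 = 1.9812.
EPS therefore changes by 1.9812 × (+20.8%) = +41.2%.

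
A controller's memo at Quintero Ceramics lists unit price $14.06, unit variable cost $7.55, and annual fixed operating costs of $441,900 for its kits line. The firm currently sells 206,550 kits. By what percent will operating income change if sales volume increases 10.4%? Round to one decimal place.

Total contribution margin = 206,550 × $6.51 = $1,344,640.50.
Subtracting fixed costs: EBIT = $1,344,640.50 − $441,900 = $902,740.50.
Degree of operating leverage = $1,344,640.50 / $902,740.50 = 1.4895.
%ΔEBIT = DOL × %ΔSales = 1.4895 × +10.4% = +15.5%.

+15.5%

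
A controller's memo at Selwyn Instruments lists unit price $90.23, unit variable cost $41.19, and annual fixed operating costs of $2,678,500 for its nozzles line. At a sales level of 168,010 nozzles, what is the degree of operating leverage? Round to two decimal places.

At 168,010 units, contribution = 168,010 × $49.04 = $8,239,210.40.
EBIT = $8,239,210.40 − $2,678,500 = $5,560,710.40.
Degree of operating leverage = $8,239,210.40 / $5,560,710.40 = 1.4817.

1.48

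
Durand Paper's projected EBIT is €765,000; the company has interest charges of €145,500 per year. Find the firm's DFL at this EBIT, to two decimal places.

Annual interest charges come to €145,500.00.
Degree of financial leverage = EBIT / (EBIT − interest) = €765,000 / €619,500.00 = 1.2349.

1.23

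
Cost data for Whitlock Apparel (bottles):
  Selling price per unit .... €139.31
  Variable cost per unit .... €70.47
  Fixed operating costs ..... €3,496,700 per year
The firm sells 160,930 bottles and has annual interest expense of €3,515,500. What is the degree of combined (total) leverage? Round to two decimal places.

Contribution at this volume is 160,930 × €68.84 = €11,078,421.20.
EBIT = €11,078,421.20 − €3,496,700 = €7,581,721.20. Interest = €3,515,500.00.
DOL = €11,078,421.20 ÷ €7,581,721.20 = 1.4612; DFL = €7,581,721.20 ÷ €4,066,221.20 = 1.8646.
DCL = DOL × DFL = 1.4612 × 1.8646 = 2.7246.

2.72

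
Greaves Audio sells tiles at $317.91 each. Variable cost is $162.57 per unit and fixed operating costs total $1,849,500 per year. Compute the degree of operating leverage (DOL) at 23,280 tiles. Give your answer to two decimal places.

At 23,280 units, contribution = 23,280 × $155.34 = $3,616,315.20.
EBIT = $3,616,315.20 − $1,849,500 = $1,766,815.20.
DOL = contribution ÷ EBIT = $3,616,315.20 ÷ $1,766,815.20 = 2.0468.

2.05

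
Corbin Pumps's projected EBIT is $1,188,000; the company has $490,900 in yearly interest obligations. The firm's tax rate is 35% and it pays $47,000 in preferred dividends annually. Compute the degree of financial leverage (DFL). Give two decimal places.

1.90

Interest = $490,900.00.
Preferred dividends grossed up pre-tax: $47,000 / (1 − 0.35) = $72,307.69.
DFL = EBIT ÷ [EBIT − I − D_p/(1−t)] = $1,188,000 ÷ [$1,188,000 − $490,900.00 − $72,307.69] = $1,188,000 ÷ $624,792.31 = 1.9014.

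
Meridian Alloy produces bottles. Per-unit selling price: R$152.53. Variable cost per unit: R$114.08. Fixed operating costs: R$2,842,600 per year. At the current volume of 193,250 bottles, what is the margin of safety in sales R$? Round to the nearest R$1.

Contribution margin per unit = R$152.53 − R$114.08 = R$38.45. Break-even units = R$2,842,600 ÷ R$38.45 = 73,929.78; break-even revenue = 73,929.78 × R$152.53 = R$11,276,509.18.
Actual sales revenue = 193,250 × R$152.53 = R$29,476,422.50.
Margin of safety = R$29,476,422.50 − R$11,276,509.18 = R$18,199,913.

R$18,199,913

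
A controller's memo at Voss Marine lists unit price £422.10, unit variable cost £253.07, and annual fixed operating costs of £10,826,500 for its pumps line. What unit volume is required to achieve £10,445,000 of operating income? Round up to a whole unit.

125,845 pumps

Unit CM = price − variable cost = £422.10 − £253.07 = £169.03.
Units = (FC + target) / CM = (£10,826,500 + £10,445,000) / £169.03 = 125,844.52, so 125,845 pumps.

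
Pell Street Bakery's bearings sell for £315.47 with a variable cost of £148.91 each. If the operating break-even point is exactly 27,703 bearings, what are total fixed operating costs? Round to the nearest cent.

Unit CM = price − variable cost = £315.47 − £148.91 = £166.56.
Fixed costs = break-even units × CM = 27,703 × £166.56 = £4,614,211.68.

£4,614,211.68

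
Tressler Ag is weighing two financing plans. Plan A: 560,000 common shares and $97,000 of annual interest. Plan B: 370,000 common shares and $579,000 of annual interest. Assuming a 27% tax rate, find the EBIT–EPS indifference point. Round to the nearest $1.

At indifference, (EBIT − 97,000)(1 − t)/560,000 = (EBIT − 579,000)(1 − t)/370,000.
The (1 − t) factor cancels: (EBIT − 97,000) × 370,000 = (EBIT − 579,000) × 560,000.
Solving, EBIT = (579,000·560,000 − 97,000·370,000) / (560,000 − 370,000) = 288,350,000,000 / 190,000 = 1,517,631.58.

$1,517,632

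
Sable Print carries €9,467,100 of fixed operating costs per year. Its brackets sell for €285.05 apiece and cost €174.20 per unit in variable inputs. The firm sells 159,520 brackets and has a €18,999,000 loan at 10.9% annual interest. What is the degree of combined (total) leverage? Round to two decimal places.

Contribution at this volume is 159,520 × €110.85 = €17,682,792.00.
EBIT = €17,682,792.00 − €9,467,100 = €8,215,692.00. Interest = €2,070,891.00, so EBIT − I = €6,144,801.00.
Degree of total leverage = total CM / (EBIT − interest) = €17,682,792.00 / €6,144,801.00 = 2.8777.

2.88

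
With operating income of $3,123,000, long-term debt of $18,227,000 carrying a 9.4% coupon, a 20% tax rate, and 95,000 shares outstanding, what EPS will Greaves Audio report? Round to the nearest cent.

Interest = $1,713,338.00, so EBT = $3,123,000 − $1,713,338.00 = $1,409,662.00.
After tax at 20%: net income = $1,409,662.00 × 0.80 = $1,127,729.60.
EPS = $1,127,729.60 ÷ 95,000 = $11.87.

$11.87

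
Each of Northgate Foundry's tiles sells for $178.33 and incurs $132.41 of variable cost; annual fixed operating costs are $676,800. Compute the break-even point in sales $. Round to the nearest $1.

$2,628,348

CM per unit = $178.33 − $132.41 = $45.92; CM ratio = $45.92 / $178.33 = 0.2575.
Break-even sales = FC ÷ CM ratio = $676,800 × $178.33 / $45.92 = $2,628,348.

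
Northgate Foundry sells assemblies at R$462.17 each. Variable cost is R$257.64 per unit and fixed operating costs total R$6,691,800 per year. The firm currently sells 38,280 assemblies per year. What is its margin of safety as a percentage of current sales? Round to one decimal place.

Unit CM = price − variable cost = R$462.17 − R$257.64 = R$204.53. Break-even units = R$6,691,800 ÷ R$204.53 = 32,717.94; break-even revenue = 32,717.94 × R$462.17 = R$15,121,249.72.
Current sales = 38,280 × R$462.17 = R$17,691,867.60.
Margin of safety = (R$17,691,867.60 − R$15,121,249.72) ÷ R$17,691,867.60 = 14.5%.

14.5%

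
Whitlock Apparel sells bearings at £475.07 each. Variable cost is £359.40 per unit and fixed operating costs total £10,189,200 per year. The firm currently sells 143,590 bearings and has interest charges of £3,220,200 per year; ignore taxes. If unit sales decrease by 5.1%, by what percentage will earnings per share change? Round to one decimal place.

-26.5%

Total contribution margin = 143,590 × £115.67 = £16,609,055.30.
Subtracting fixed costs: EBIT = £16,609,055.30 − £10,189,200 = £6,419,855.30.
After interest of £3,220,200.00, pre-tax earnings = £3,199,655.30.
DCL = total CM / (EBIT − I) = £16,609,055.30 / £3,199,655.30 = 5.1909.
%ΔEPS = DCL × %ΔSales = 5.1909 × -5.1% = -26.5%.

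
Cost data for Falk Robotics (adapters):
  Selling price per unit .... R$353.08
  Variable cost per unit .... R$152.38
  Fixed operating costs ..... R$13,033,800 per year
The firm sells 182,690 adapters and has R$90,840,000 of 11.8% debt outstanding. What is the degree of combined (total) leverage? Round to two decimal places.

2.84

Contribution at this volume is 182,690 × R$200.70 = R$36,665,883.00.
EBIT = R$36,665,883.00 − R$13,033,800 = R$23,632,083.00. Interest = R$10,719,120.00.
DOL = R$36,665,883.00 ÷ R$23,632,083.00 = 1.5515; DFL = R$23,632,083.00 ÷ R$12,912,963.00 = 1.8301.
DCL = DOL × DFL = 1.5515 × 1.8301 = 2.8394.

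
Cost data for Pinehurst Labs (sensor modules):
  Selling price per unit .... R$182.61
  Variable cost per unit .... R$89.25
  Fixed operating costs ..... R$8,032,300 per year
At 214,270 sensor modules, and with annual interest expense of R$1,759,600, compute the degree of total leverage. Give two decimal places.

1.96

Contribution at this volume is 214,270 × R$93.36 = R$20,004,247.20.
EBIT = R$20,004,247.20 − R$8,032,300 = R$11,971,947.20. Interest = R$1,759,600.00, so EBIT − I = R$10,212,347.20.
DCL = contribution ÷ (EBIT − I) = R$20,004,247.20 ÷ R$10,212,347.20 = 1.9588.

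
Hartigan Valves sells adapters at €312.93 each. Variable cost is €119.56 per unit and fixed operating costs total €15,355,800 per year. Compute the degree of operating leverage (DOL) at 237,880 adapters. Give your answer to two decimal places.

1.50

Total contribution margin = 237,880 × €193.37 = €45,998,855.60.
EBIT = €45,998,855.60 − €15,355,800 = €30,643,055.60.
DOL = contribution ÷ EBIT = €45,998,855.60 ÷ €30,643,055.60 = 1.5011.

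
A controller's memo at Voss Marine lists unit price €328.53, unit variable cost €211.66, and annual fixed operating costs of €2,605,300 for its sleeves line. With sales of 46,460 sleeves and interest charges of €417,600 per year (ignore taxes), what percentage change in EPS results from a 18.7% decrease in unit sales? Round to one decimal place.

At 46,460 units, contribution = 46,460 × €116.87 = €5,429,780.20.
Operating income = contribution − fixed costs = €5,429,780.20 − €2,605,300 = €2,824,480.20.
After interest of €417,600.00, pre-tax earnings = €2,406,880.20.
DCL = total CM / (EBIT − I) = €5,429,780.20 / €2,406,880.20 = 2.2559.
%ΔEPS = DCL × %ΔSales = 2.2559 × -18.7% = -42.2%.

-42.2%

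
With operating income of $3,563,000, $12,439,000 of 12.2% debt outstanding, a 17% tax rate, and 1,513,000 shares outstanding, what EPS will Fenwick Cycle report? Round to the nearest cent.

$1.12

Pre-tax income = $3,563,000 − $1,517,558.00 = $2,045,442.00.
After tax at 17%: net income = $2,045,442.00 × 0.83 = $1,697,716.86.
Per share: $1,697,716.86 / 1,513,000 shares = $1.12.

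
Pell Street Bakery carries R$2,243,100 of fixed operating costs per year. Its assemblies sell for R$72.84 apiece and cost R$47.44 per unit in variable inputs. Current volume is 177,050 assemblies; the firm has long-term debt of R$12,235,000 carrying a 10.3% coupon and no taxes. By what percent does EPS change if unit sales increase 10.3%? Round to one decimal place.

+46.6%

Total contribution margin = 177,050 × R$25.40 = R$4,497,070.00.
Operating income = contribution − fixed costs = R$4,497,070.00 − R$2,243,100 = R$2,253,970.00.
After interest of R$1,260,205.00, pre-tax earnings = R$993,765.00.
Degree of combined leverage = contribution ÷ (EBIT − I) = R$4,497,070.00 ÷ R$993,765.00 = 4.5253.
%ΔEPS = DCL × %ΔSales = 4.5253 × +10.3% = +46.6%.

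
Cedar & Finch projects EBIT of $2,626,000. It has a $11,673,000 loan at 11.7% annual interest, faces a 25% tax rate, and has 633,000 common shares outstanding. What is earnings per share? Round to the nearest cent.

Interest = $1,365,741.00, so EBT = $2,626,000 − $1,365,741.00 = $1,260,259.00.
After tax at 25%: net income = $1,260,259.00 × 0.75 = $945,194.25.
Per share: $945,194.25 / 633,000 shares = $1.49.

$1.49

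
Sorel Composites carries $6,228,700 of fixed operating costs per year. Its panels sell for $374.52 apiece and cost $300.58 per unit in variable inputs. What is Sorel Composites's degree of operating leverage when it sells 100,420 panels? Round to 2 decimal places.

6.21

Total contribution margin = 100,420 × $73.94 = $7,425,054.80.
Subtracting fixed costs: EBIT = $7,425,054.80 − $6,228,700 = $1,196,354.80.
DOL = contribution ÷ EBIT = $7,425,054.80 ÷ $1,196,354.80 = 6.2064.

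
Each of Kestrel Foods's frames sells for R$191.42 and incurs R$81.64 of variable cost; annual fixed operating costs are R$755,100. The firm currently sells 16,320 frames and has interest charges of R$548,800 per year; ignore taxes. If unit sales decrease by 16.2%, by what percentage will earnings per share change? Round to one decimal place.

At 16,320 units, contribution = 16,320 × R$109.78 = R$1,791,609.60.
Operating income = contribution − fixed costs = R$1,791,609.60 − R$755,100 = R$1,036,509.60.
Interest = R$548,800.00, so EBIT − I = R$487,709.60.
Degree of combined leverage = contribution ÷ (EBIT − I) = R$1,791,609.60 ÷ R$487,709.60 = 3.6735.
%ΔEPS = DCL × %ΔSales = 3.6735 × -16.2% = -59.5%.

-59.5%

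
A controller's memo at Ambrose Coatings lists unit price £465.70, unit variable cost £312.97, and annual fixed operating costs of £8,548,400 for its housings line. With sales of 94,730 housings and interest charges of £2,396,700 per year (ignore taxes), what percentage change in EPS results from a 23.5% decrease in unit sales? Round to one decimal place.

-96.5%

Total contribution margin = 94,730 × £152.73 = £14,468,112.90.
EBIT = £14,468,112.90 − £8,548,400 = £5,919,712.90.
Interest = £2,396,700.00, so EBIT − I = £3,523,012.90.
Degree of combined leverage = contribution ÷ (EBIT − I) = £14,468,112.90 ÷ £3,523,012.90 = 4.1067.
%ΔEPS = DCL × %ΔSales = 4.1067 × -23.5% = -96.5%.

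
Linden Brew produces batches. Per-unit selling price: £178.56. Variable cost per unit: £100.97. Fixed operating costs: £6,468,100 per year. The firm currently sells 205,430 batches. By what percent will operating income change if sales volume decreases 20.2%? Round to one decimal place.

Total contribution margin = 205,430 × £77.59 = £15,939,313.70.
Operating income = contribution − fixed costs = £15,939,313.70 − £6,468,100 = £9,471,213.70.
So DOL = total CM / EBIT = £15,939,313.70 / £9,471,213.70 = 1.6829.
%ΔEBIT = DOL × %ΔSales = 1.6829 × -20.2% = -34.0%.

-34.0%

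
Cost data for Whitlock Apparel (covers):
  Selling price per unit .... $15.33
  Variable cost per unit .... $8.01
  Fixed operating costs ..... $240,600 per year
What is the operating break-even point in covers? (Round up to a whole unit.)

Contribution margin per unit = $15.33 − $8.01 = $7.32.
Break-even Q = $240,600 / $7.32 = 32,868.85 → 32,869 covers.

32,869 covers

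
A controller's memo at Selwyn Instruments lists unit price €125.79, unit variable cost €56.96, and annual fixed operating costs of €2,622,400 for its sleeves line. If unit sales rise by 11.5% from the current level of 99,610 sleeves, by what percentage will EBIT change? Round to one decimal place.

+18.6%

Contribution at this volume is 99,610 × €68.83 = €6,856,156.30.
Operating income = contribution − fixed costs = €6,856,156.30 − €2,622,400 = €4,233,756.30.
So DOL = total CM / EBIT = €6,856,156.30 / €4,233,756.30 = 1.6194.
Operating income changes by 1.6194 × +11.5% = +18.6%.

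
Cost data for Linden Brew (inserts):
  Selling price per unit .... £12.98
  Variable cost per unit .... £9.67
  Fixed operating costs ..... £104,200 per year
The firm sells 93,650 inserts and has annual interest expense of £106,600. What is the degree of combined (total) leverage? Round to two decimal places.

3.13

At 93,650 units, contribution = 93,650 × £3.31 = £309,981.50.
EBIT = £309,981.50 − £104,200 = £205,781.50. Interest = £106,600.00, so EBIT − I = £99,181.50.
DCL = contribution ÷ (EBIT − I) = £309,981.50 ÷ £99,181.50 = 3.1254.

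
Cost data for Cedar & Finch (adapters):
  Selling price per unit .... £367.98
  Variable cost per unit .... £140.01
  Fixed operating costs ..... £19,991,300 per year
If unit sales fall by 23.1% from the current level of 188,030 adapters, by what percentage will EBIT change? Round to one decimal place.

-43.3%

Contribution at this volume is 188,030 × £227.97 = £42,865,199.10.
Subtracting fixed costs: EBIT = £42,865,199.10 − £19,991,300 = £22,873,899.10.
So DOL = total CM / EBIT = £42,865,199.10 / £22,873,899.10 = 1.8740.
Operating income changes by 1.8740 × -23.1% = -43.3%.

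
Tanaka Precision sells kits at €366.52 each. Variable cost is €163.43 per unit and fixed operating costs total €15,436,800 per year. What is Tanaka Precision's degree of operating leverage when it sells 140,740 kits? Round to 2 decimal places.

At 140,740 units, contribution = 140,740 × €203.09 = €28,582,886.60.
EBIT = €28,582,886.60 − €15,436,800 = €13,146,086.60.
DOL = contribution ÷ EBIT = €28,582,886.60 ÷ €13,146,086.60 = 2.1743.

2.17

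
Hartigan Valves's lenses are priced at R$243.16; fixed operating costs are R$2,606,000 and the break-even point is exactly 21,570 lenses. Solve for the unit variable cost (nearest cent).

R$122.34

At break-even, FC = Q × (P − VC), so P − VC = R$2,606,000 ÷ 21,570 = R$120.8159.
Hence VC = price − CM = R$243.16 − R$120.8159 = R$122.34.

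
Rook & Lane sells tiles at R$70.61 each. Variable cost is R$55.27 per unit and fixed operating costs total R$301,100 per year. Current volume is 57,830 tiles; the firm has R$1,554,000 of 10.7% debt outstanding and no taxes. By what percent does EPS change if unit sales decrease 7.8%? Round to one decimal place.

At 57,830 units, contribution = 57,830 × R$15.34 = R$887,112.20.
Operating income = contribution − fixed costs = R$887,112.20 − R$301,100 = R$586,012.20.
Interest = R$166,278.00, so EBIT − I = R$419,734.20.
DCL = total CM / (EBIT − I) = R$887,112.20 / R$419,734.20 = 2.1135.
EPS therefore changes by 2.1135 × (-7.8%) = -16.5%.

-16.5%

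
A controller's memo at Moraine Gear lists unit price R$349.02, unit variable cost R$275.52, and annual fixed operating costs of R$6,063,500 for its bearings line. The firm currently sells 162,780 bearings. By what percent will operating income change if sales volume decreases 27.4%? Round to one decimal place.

Contribution at this volume is 162,780 × R$73.50 = R$11,964,330.00.
Operating income = contribution − fixed costs = R$11,964,330.00 − R$6,063,500 = R$5,900,830.00.
Degree of operating leverage = R$11,964,330.00 / R$5,900,830.00 = 2.0276.
So EBIT moves 2.0276 × (-27.4%) = -55.6%.

-55.6%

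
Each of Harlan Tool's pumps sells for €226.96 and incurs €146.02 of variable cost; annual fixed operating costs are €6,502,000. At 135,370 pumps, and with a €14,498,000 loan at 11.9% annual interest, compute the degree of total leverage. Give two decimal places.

4.01

Contribution at this volume is 135,370 × €80.94 = €10,956,847.80.
Subtracting fixed costs: EBIT = €10,956,847.80 − €6,502,000 = €4,454,847.80. Interest = €1,725,262.00.
DOL = €10,956,847.80 ÷ €4,454,847.80 = 2.4595; DFL = €4,454,847.80 ÷ €2,729,585.80 = 1.6321.
DCL = DOL × DFL = 2.4595 × 1.6321 = 4.0141.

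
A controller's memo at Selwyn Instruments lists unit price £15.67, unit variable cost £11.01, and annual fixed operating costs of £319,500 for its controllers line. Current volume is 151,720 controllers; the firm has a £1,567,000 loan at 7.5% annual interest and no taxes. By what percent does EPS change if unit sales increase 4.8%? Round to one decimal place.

At 151,720 units, contribution = 151,720 × £4.66 = £707,015.20.
Subtracting fixed costs: EBIT = £707,015.20 − £319,500 = £387,515.20.
Interest = £117,525.00, so EBIT − I = £269,990.20.
Degree of combined leverage = contribution ÷ (EBIT − I) = £707,015.20 ÷ £269,990.20 = 2.6187.
EPS therefore changes by 2.6187 × (+4.8%) = +12.6%.

+12.6%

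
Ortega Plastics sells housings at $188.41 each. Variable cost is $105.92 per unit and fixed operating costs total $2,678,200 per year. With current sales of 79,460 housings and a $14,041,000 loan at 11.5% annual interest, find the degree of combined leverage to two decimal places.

At 79,460 units, contribution = 79,460 × $82.49 = $6,554,655.40.
Operating income = contribution − fixed costs = $6,554,655.40 − $2,678,200 = $3,876,455.40. Interest = $1,614,715.00.
DOL = $6,554,655.40 ÷ $3,876,455.40 = 1.6909; DFL = $3,876,455.40 ÷ $2,261,740.40 = 1.7139.
DCL = DOL × DFL = 1.6909 × 1.7139 = 2.8980.

2.90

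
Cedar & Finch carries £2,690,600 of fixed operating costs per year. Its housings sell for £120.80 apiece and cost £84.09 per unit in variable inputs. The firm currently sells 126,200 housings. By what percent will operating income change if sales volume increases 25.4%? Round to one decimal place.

Total contribution margin = 126,200 × £36.71 = £4,632,802.00.
Subtracting fixed costs: EBIT = £4,632,802.00 − £2,690,600 = £1,942,202.00.
Degree of operating leverage = £4,632,802.00 / £1,942,202.00 = 2.3853.
%ΔEBIT = DOL × %ΔSales = 2.3853 × +25.4% = +60.6%.

+60.6%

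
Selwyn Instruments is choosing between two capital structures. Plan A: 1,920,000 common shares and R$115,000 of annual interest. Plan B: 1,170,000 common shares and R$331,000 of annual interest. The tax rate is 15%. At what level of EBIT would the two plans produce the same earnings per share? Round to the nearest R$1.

R$667,960

At indifference, (EBIT − 115,000)(1 − t)/1,920,000 = (EBIT − 331,000)(1 − t)/1,170,000.
The (1 − t) factor cancels: (EBIT − 115,000) × 1,170,000 = (EBIT − 331,000) × 1,920,000.
EBIT × (1,920,000 − 1,170,000) = 331,000 × 1,920,000 − 115,000 × 1,170,000 = 500,970,000,000, so EBIT = 500,970,000,000 ÷ 750,000 = 667,960.00.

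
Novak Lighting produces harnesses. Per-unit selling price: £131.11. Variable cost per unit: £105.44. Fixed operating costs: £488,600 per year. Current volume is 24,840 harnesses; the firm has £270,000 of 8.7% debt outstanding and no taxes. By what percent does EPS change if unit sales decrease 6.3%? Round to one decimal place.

Total contribution margin = 24,840 × £25.67 = £637,642.80.
Subtracting fixed costs: EBIT = £637,642.80 − £488,600 = £149,042.80.
Interest = £23,490.00, so EBIT − I = £125,552.80.
DCL = total CM / (EBIT − I) = £637,642.80 / £125,552.80 = 5.0787.
%ΔEPS = DCL × %ΔSales = 5.0787 × -6.3% = -32.0%.

-32.0%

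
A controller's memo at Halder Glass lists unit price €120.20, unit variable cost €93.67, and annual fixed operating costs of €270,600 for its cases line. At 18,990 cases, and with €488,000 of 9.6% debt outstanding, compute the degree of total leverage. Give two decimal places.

2.70

At 18,990 units, contribution = 18,990 × €26.53 = €503,804.70.
Operating income = contribution − fixed costs = €503,804.70 − €270,600 = €233,204.70. Interest = €46,848.00.
DOL = €503,804.70 ÷ €233,204.70 = 2.1604; DFL = €233,204.70 ÷ €186,356.70 = 1.2514.
Combined leverage = 2.1604 × 1.2514 = 2.7035.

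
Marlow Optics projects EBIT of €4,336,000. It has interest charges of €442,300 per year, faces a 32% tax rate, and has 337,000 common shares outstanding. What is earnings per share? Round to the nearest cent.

€7.86

Pre-tax income = €4,336,000 − €442,300.00 = €3,893,700.00.
Net income = €3,893,700.00 × (1 − 0.32) = €2,647,716.00.
EPS = €2,647,716.00 ÷ 337,000 = €7.86.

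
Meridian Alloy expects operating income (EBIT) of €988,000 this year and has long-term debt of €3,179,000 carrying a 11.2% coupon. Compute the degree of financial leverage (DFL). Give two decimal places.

1.56

Annual interest charges come to €356,048.00.
Degree of financial leverage = EBIT / (EBIT − interest) = €988,000 / €631,952.00 = 1.5634.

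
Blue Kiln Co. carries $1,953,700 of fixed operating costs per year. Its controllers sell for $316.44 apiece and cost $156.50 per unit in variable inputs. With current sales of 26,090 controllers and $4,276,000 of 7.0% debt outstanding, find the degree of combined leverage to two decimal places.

2.17

Contribution at this volume is 26,090 × $159.94 = $4,172,834.60.
EBIT = $4,172,834.60 − $1,953,700 = $2,219,134.60. Interest = $299,320.00, so EBIT − I = $1,919,814.60.
Degree of total leverage = total CM / (EBIT − interest) = $4,172,834.60 / $1,919,814.60 = 2.1736.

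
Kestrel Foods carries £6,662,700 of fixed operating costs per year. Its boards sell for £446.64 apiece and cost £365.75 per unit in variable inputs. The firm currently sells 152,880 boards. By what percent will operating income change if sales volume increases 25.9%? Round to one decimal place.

Contribution at this volume is 152,880 × £80.89 = £12,366,463.20.
Subtracting fixed costs: EBIT = £12,366,463.20 − £6,662,700 = £5,703,763.20.
Degree of operating leverage = £12,366,463.20 / £5,703,763.20 = 2.1681.
%ΔEBIT = DOL × %ΔSales = 2.1681 × +25.9% = +56.2%.

+56.2%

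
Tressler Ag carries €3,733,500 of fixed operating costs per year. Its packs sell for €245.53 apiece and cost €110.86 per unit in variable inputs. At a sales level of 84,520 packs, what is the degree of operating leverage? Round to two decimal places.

At 84,520 units, contribution = 84,520 × €134.67 = €11,382,308.40.
Subtracting fixed costs: EBIT = €11,382,308.40 − €3,733,500 = €7,648,808.40.
DOL = contribution ÷ EBIT = €11,382,308.40 ÷ €7,648,808.40 = 1.4881.

1.49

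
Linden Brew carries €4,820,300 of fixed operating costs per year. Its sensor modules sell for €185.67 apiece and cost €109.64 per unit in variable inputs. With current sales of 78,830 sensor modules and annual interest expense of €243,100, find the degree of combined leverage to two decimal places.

6.44

Total contribution margin = 78,830 × €76.03 = €5,993,444.90.
Operating income = contribution − fixed costs = €5,993,444.90 − €4,820,300 = €1,173,144.90. Interest = €243,100.00.
DOL = €5,993,444.90 ÷ €1,173,144.90 = 5.1089; DFL = €1,173,144.90 ÷ €930,044.90 = 1.2614.
Combined leverage = 5.1089 × 1.2614 = 6.4444.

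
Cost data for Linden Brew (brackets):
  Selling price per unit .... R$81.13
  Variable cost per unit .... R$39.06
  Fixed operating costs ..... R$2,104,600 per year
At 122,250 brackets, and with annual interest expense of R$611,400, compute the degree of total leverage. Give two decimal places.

Total contribution margin = 122,250 × R$42.07 = R$5,143,057.50.
Subtracting fixed costs: EBIT = R$5,143,057.50 − R$2,104,600 = R$3,038,457.50. Interest = R$611,400.00.
DOL = R$5,143,057.50 ÷ R$3,038,457.50 = 1.6927; DFL = R$3,038,457.50 ÷ R$2,427,057.50 = 1.2519.
Combined leverage = 1.6927 × 1.2519 = 2.1191.

2.12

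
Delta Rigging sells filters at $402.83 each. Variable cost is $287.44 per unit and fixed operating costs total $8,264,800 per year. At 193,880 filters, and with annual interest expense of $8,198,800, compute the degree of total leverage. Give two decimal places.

3.79

Contribution at this volume is 193,880 × $115.39 = $22,371,813.20.
EBIT = $22,371,813.20 − $8,264,800 = $14,107,013.20. Interest = $8,198,800.00.
DOL = $22,371,813.20 ÷ $14,107,013.20 = 1.5859; DFL = $14,107,013.20 ÷ $5,908,213.20 = 2.3877.
Combined leverage = 1.5859 × 2.3877 = 3.7867.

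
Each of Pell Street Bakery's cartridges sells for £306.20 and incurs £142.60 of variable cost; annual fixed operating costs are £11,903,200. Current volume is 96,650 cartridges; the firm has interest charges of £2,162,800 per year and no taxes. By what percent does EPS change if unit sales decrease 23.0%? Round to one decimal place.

Contribution at this volume is 96,650 × £163.60 = £15,811,940.00.
Subtracting fixed costs: EBIT = £15,811,940.00 − £11,903,200 = £3,908,740.00.
Interest = £2,162,800.00, so EBIT − I = £1,745,940.00.
DCL = total CM / (EBIT − I) = £15,811,940.00 / £1,745,940.00 = 9.0564.
EPS therefore changes by 9.0564 × (-23.0%) = -208.3%.

-208.3%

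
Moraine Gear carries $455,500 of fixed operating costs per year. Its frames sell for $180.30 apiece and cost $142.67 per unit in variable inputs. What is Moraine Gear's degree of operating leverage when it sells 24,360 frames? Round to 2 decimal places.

Contribution at this volume is 24,360 × $37.63 = $916,666.80.
EBIT = $916,666.80 − $455,500 = $461,166.80.
DOL = contribution ÷ EBIT = $916,666.80 ÷ $461,166.80 = 1.9877.

1.99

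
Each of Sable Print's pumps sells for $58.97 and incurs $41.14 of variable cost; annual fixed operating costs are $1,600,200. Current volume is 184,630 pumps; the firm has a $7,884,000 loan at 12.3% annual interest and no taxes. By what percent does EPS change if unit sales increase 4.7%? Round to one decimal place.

+21.4%

Contribution at this volume is 184,630 × $17.83 = $3,291,952.90.
EBIT = $3,291,952.90 − $1,600,200 = $1,691,752.90.
After interest of $969,732.00, pre-tax earnings = $722,020.90.
DCL = total CM / (EBIT − I) = $3,291,952.90 / $722,020.90 = 4.5594.
EPS therefore changes by 4.5594 × (+4.7%) = +21.4%.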